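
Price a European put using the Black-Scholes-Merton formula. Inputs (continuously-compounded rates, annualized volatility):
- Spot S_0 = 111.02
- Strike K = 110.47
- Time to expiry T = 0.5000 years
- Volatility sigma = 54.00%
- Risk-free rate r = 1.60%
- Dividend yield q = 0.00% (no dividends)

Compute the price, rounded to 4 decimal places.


d1 = (ln(S/K) + (r - q + 0.5*sigma^2) * T) / (sigma * sqrt(T)) = 0.22487665
d2 = d1 - sigma * sqrt(T) = -0.15696101
exp(-rT) = 0.99203191; exp(-qT) = 1.00000000
P = K * exp(-rT) * N(-d2) - S_0 * exp(-qT) * N(-d1)
N(-d1) = 0.41103762; N(-d2) = 0.56236221
P = 110.4700 * 0.99203191 * 0.56236221 - 111.0200 * 1.00000000 * 0.41103762 = 15.9957

Answer: Price = 15.9957


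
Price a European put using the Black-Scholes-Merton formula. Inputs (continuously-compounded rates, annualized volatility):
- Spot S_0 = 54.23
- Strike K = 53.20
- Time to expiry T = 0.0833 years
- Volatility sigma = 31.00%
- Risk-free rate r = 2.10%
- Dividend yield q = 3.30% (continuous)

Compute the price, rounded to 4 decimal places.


d1 = (ln(S/K) + (r - q + 0.5*sigma^2) * T) / (sigma * sqrt(T)) = 0.24788739
d2 = d1 - sigma * sqrt(T) = 0.15841599
exp(-rT) = 0.99825223; exp(-qT) = 0.99725487
P = K * exp(-rT) * N(-d2) - S_0 * exp(-qT) * N(-d1)
N(-d1) = 0.40211077; N(-d2) = 0.43706451
P = 53.2000 * 0.99825223 * 0.43706451 - 54.2300 * 0.99725487 * 0.40211077 = 1.4646

Answer: Price = 1.4646


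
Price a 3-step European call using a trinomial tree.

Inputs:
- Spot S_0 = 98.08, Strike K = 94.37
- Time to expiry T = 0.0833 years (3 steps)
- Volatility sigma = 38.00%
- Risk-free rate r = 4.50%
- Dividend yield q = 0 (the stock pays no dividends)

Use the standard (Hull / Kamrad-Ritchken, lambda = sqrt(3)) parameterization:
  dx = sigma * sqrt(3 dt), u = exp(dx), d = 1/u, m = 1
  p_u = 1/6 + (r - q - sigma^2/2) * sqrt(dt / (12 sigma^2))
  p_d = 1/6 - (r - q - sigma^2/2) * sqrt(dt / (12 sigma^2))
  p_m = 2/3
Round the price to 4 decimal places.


dt = T/N = 0.027767; dx = sigma*sqrt(3*dt) = 0.109675
u = exp(dx) = 1.115915; d = 1/u = 0.896126
p_u = 0.163224, p_m = 0.666667, p_d = 0.170110
Discount per step: exp(-r*dt) = 0.998751
Stock lattice S(k, j) with j the centered position index:
  k=0: S(0,+0) = 98.0800
  k=1: S(1,-1) = 87.8920; S(1,+0) = 98.0800; S(1,+1) = 109.4489
  k=2: S(2,-2) = 78.7623; S(2,-1) = 87.8920; S(2,+0) = 98.0800; S(2,+1) = 109.4489; S(2,+2) = 122.1357
  k=3: S(3,-3) = 70.5809; S(3,-2) = 78.7623; S(3,-1) = 87.8920; S(3,+0) = 98.0800; S(3,+1) = 109.4489; S(3,+2) = 122.1357; S(3,+3) = 136.2930
Terminal payoffs V(N, j) = max(S_T - K, 0):
  V(3,-3) = 0.000000; V(3,-2) = 0.000000; V(3,-1) = 0.000000; V(3,+0) = 3.710000; V(3,+1) = 15.078934; V(3,+2) = 27.765696; V(3,+3) = 41.923044
Backward induction: V(k, j) = exp(-r*dt) * [p_u * V(k+1, j+1) + p_m * V(k+1, j) + p_d * V(k+1, j-1)]
  V(2,-2) = exp(-r*dt) * [p_u*0.000000 + p_m*0.000000 + p_d*0.000000] = 0.000000
  V(2,-1) = exp(-r*dt) * [p_u*3.710000 + p_m*0.000000 + p_d*0.000000] = 0.604803
  V(2,+0) = exp(-r*dt) * [p_u*15.078934 + p_m*3.710000 + p_d*0.000000] = 4.928408
  V(2,+1) = exp(-r*dt) * [p_u*27.765696 + p_m*15.078934 + p_d*3.710000] = 15.196744
  V(2,+2) = exp(-r*dt) * [p_u*41.923044 + p_m*27.765696 + p_d*15.078934] = 27.883503
  V(1,-1) = exp(-r*dt) * [p_u*4.928408 + p_m*0.604803 + p_d*0.000000] = 1.206126
  V(1,+0) = exp(-r*dt) * [p_u*15.196744 + p_m*4.928408 + p_d*0.604803] = 5.861626
  V(1,+1) = exp(-r*dt) * [p_u*27.883503 + p_m*15.196744 + p_d*4.928408] = 15.501396
  V(0,+0) = exp(-r*dt) * [p_u*15.501396 + p_m*5.861626 + p_d*1.206126] = 6.634821

Answer: Price = V(0,0) = 6.6348


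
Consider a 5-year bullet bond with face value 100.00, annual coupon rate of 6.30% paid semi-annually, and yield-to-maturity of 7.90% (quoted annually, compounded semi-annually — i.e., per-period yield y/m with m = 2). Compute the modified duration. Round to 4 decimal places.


Answer: Modified duration = 4.1750

Derivation:
Coupon per period c = face * coupon_rate / m = 3.150000
Periods per year m = 2; per-period yield y/m = 0.039500
Number of cashflows N = 10
Cashflows (t years, CF_t, discount factor 1/(1+y/m)^(m*t), PV):
  t = 0.5000: CF_t = 3.150000, DF = 0.962001, PV = 3.030303
  t = 1.0000: CF_t = 3.150000, DF = 0.925446, PV = 2.915154
  t = 1.5000: CF_t = 3.150000, DF = 0.890280, PV = 2.804381
  t = 2.0000: CF_t = 3.150000, DF = 0.856450, PV = 2.697818
  t = 2.5000: CF_t = 3.150000, DF = 0.823906, PV = 2.595303
  t = 3.0000: CF_t = 3.150000, DF = 0.792598, PV = 2.496684
  t = 3.5000: CF_t = 3.150000, DF = 0.762480, PV = 2.401812
  t = 4.0000: CF_t = 3.150000, DF = 0.733507, PV = 2.310546
  t = 4.5000: CF_t = 3.150000, DF = 0.705634, PV = 2.222747
  t = 5.0000: CF_t = 103.150000, DF = 0.678821, PV = 70.020353
Price P = sum_t PV_t = 93.495102
First compute Macaulay numerator sum_t t * PV_t:
  t * PV_t at t = 0.5000: 1.515152
  t * PV_t at t = 1.0000: 2.915154
  t * PV_t at t = 1.5000: 4.206572
  t * PV_t at t = 2.0000: 5.395635
  t * PV_t at t = 2.5000: 6.488258
  t * PV_t at t = 3.0000: 7.490052
  t * PV_t at t = 3.5000: 8.406344
  t * PV_t at t = 4.0000: 9.242184
  t * PV_t at t = 4.5000: 10.002363
  t * PV_t at t = 5.0000: 350.101765
Macaulay duration D = 405.763479 / 93.495102 = 4.339944
Modified duration = D / (1 + y/m) = 4.339944 / (1 + 0.039500) = 4.175030


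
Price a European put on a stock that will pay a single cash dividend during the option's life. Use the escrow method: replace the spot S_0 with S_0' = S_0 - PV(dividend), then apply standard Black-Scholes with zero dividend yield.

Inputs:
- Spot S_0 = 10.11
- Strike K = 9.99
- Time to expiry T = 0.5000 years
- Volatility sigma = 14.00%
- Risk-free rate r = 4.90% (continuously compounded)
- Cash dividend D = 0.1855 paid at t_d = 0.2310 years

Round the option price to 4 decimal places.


PV(D) = D * exp(-r * t_d) = 0.1855 * 0.98874482 = 0.18341216
S_0' = S_0 - PV(D) = 10.1100 - 0.18341216 = 9.92658784
d1 = (ln(S_0'/K) + (r + sigma^2/2)*T) / (sigma*sqrt(T)) = 0.23266040
d2 = d1 - sigma*sqrt(T) = 0.13366545
exp(-rT) = 0.97579769
N(-d1) = 0.40801256; N(-d2) = 0.44683356
P = K * exp(-rT) * N(-d2) - S_0' * N(-d1) = 9.9900 * 0.97579769 * 0.44683356 - 9.92658784 * 0.40801256 = 0.3057

Answer: Price = 0.3057


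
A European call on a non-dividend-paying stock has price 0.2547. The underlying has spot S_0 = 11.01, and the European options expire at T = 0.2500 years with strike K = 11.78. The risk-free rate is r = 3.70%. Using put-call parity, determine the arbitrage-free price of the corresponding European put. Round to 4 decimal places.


Answer: Put price = 0.9162

Derivation:
Put-call parity: C - P = S_0 * exp(-qT) - K * exp(-rT).
S_0 * exp(-qT) = 11.0100 * 1.00000000 = 11.01000000
K * exp(-rT) = 11.7800 * 0.99079265 = 11.67153741
P = C - S*exp(-qT) + K*exp(-rT)
P = 0.2547 - 11.01000000 + 11.67153741 = 0.9162


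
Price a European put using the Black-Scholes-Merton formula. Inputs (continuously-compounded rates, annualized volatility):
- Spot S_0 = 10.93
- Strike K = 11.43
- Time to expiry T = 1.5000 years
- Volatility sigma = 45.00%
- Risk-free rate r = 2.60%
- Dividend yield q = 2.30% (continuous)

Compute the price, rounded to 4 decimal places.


d1 = (ln(S/K) + (r - q + 0.5*sigma^2) * T) / (sigma * sqrt(T)) = 0.20257248
d2 = d1 - sigma * sqrt(T) = -0.34856271
exp(-rT) = 0.96175071; exp(-qT) = 0.96608834
P = K * exp(-rT) * N(-d2) - S_0 * exp(-qT) * N(-d1)
N(-d1) = 0.41973460; N(-d2) = 0.63629119
P = 11.4300 * 0.96175071 * 0.63629119 - 10.9300 * 0.96608834 * 0.41973460 = 2.5625

Answer: Price = 2.5625


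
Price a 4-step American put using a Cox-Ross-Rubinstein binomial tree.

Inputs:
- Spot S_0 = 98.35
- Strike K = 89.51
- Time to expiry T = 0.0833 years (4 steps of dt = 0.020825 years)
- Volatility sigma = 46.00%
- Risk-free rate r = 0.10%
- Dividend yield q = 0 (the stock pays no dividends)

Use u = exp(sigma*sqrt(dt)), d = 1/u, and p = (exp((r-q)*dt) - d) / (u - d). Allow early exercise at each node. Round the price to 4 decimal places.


dt = T/N = 0.020825
u = exp(sigma*sqrt(dt)) = 1.068635; d = 1/u = 0.935773
p = (exp((r-q)*dt) - d) / (u - d) = 0.483567
Discount per step: exp(-r*dt) = 0.999979
Stock lattice S(k, i) with i counting down-moves:
  k=0: S(0,0) = 98.3500
  k=1: S(1,0) = 105.1002; S(1,1) = 92.0333
  k=2: S(2,0) = 112.3138; S(2,1) = 98.3500; S(2,2) = 86.1223
  k=3: S(3,0) = 120.0224; S(3,1) = 105.1002; S(3,2) = 92.0333; S(3,3) = 80.5910
  k=4: S(4,0) = 128.2601; S(4,1) = 112.3138; S(4,2) = 98.3500; S(4,3) = 86.1223; S(4,4) = 75.4149
Terminal payoffs V(N, i) = max(K - S_T, 0):
  V(4,0) = 0.000000; V(4,1) = 0.000000; V(4,2) = 0.000000; V(4,3) = 3.387686; V(4,4) = 14.095125
Backward induction: V(k, i) = exp(-r*dt) * [p * V(k+1, i) + (1-p) * V(k+1, i+1)]; then take max(V_cont, immediate exercise) for American.
  V(3,0) = exp(-r*dt) * [p*0.000000 + (1-p)*0.000000] = 0.000000; exercise = 0.000000; V(3,0) = max -> 0.000000
  V(3,1) = exp(-r*dt) * [p*0.000000 + (1-p)*0.000000] = 0.000000; exercise = 0.000000; V(3,1) = max -> 0.000000
  V(3,2) = exp(-r*dt) * [p*0.000000 + (1-p)*3.387686] = 1.749475; exercise = 0.000000; V(3,2) = max -> 1.749475
  V(3,3) = exp(-r*dt) * [p*3.387686 + (1-p)*14.095125] = 8.917171; exercise = 8.919035; V(3,3) = max -> 8.919035
  V(2,0) = exp(-r*dt) * [p*0.000000 + (1-p)*0.000000] = 0.000000; exercise = 0.000000; V(2,0) = max -> 0.000000
  V(2,1) = exp(-r*dt) * [p*0.000000 + (1-p)*1.749475] = 0.903467; exercise = 0.000000; V(2,1) = max -> 0.903467
  V(2,2) = exp(-r*dt) * [p*1.749475 + (1-p)*8.919035] = 5.451957; exercise = 3.387686; V(2,2) = max -> 5.451957
  V(1,0) = exp(-r*dt) * [p*0.000000 + (1-p)*0.903467] = 0.466570; exercise = 0.000000; V(1,0) = max -> 0.466570
  V(1,1) = exp(-r*dt) * [p*0.903467 + (1-p)*5.451957] = 3.252388; exercise = 0.000000; V(1,1) = max -> 3.252388
  V(0,0) = exp(-r*dt) * [p*0.466570 + (1-p)*3.252388] = 1.905218; exercise = 0.000000; V(0,0) = max -> 1.905218

Answer: Price = V(0,0) = 1.9052


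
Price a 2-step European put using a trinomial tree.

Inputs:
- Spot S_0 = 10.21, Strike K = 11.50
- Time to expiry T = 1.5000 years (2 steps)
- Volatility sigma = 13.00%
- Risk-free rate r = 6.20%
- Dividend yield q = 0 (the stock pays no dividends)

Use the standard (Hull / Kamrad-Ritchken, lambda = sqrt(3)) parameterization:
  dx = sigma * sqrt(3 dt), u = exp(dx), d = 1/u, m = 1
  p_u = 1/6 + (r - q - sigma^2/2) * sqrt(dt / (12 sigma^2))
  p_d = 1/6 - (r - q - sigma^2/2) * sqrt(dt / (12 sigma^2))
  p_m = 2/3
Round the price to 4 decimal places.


dt = T/N = 0.750000; dx = sigma*sqrt(3*dt) = 0.195000
u = exp(dx) = 1.215311; d = 1/u = 0.822835
p_u = 0.269647, p_m = 0.666667, p_d = 0.063686
Discount per step: exp(-r*dt) = 0.954565
Stock lattice S(k, j) with j the centered position index:
  k=0: S(0,+0) = 10.2100
  k=1: S(1,-1) = 8.4011; S(1,+0) = 10.2100; S(1,+1) = 12.4083
  k=2: S(2,-2) = 6.9128; S(2,-1) = 8.4011; S(2,+0) = 10.2100; S(2,+1) = 12.4083; S(2,+2) = 15.0800
Terminal payoffs V(N, j) = max(K - S_T, 0):
  V(2,-2) = 4.587249; V(2,-1) = 3.098858; V(2,+0) = 1.290000; V(2,+1) = 0.000000; V(2,+2) = 0.000000
Backward induction: V(k, j) = exp(-r*dt) * [p_u * V(k+1, j+1) + p_m * V(k+1, j) + p_d * V(k+1, j-1)]
  V(1,-1) = exp(-r*dt) * [p_u*1.290000 + p_m*3.098858 + p_d*4.587249] = 2.582950
  V(1,+0) = exp(-r*dt) * [p_u*0.000000 + p_m*1.290000 + p_d*3.098858] = 1.009312
  V(1,+1) = exp(-r*dt) * [p_u*0.000000 + p_m*0.000000 + p_d*1.290000] = 0.078422
  V(0,+0) = exp(-r*dt) * [p_u*0.078422 + p_m*1.009312 + p_d*2.582950] = 0.819511

Answer: Price = V(0,0) = 0.8195


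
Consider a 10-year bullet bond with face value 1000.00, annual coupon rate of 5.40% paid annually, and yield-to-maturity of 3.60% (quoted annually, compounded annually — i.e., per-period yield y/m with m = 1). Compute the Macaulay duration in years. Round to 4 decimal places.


Coupon per period c = face * coupon_rate / m = 54.000000
Periods per year m = 1; per-period yield y/m = 0.036000
Number of cashflows N = 10
Cashflows (t years, CF_t, discount factor 1/(1+y/m)^(m*t), PV):
  t = 1.0000: CF_t = 54.000000, DF = 0.965251, PV = 52.123552
  t = 2.0000: CF_t = 54.000000, DF = 0.931709, PV = 50.312309
  t = 3.0000: CF_t = 54.000000, DF = 0.899333, PV = 48.564005
  t = 4.0000: CF_t = 54.000000, DF = 0.868082, PV = 46.876453
  t = 5.0000: CF_t = 54.000000, DF = 0.837917, PV = 45.247541
  t = 6.0000: CF_t = 54.000000, DF = 0.808801, PV = 43.675233
  t = 7.0000: CF_t = 54.000000, DF = 0.780696, PV = 42.157561
  t = 8.0000: CF_t = 54.000000, DF = 0.753567, PV = 40.692626
  t = 9.0000: CF_t = 54.000000, DF = 0.727381, PV = 39.278596
  t = 10.0000: CF_t = 1054.000000, DF = 0.702106, PV = 740.019318
Price P = sum_t PV_t = 1148.947193
Macaulay numerator sum_t t * PV_t:
  t * PV_t at t = 1.0000: 52.123552
  t * PV_t at t = 2.0000: 100.624618
  t * PV_t at t = 3.0000: 145.692014
  t * PV_t at t = 4.0000: 187.505810
  t * PV_t at t = 5.0000: 226.237705
  t * PV_t at t = 6.0000: 262.051396
  t * PV_t at t = 7.0000: 295.102924
  t * PV_t at t = 8.0000: 325.541008
  t * PV_t at t = 9.0000: 353.507368
  t * PV_t at t = 10.0000: 7400.193176
Macaulay duration D = (sum_t t * PV_t) / P = 9348.579572 / 1148.947193 = 8.136649

Answer: Macaulay duration = 8.1366 years


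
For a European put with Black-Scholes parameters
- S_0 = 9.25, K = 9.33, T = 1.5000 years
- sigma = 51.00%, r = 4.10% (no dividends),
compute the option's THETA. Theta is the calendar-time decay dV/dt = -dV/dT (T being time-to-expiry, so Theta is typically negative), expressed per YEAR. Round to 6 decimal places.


d1 = 0.3969830978; d2 = -0.2276367866
phi(d1) = 0.3687131446; exp(-qT) = 1.0000000000; exp(-rT) = 0.9403529457
Theta = -S*exp(-qT)*phi(d1)*sigma/(2*sqrt(T)) + r*K*exp(-rT)*N(-d2) - q*S*exp(-qT)*N(-d1)
N(-d1) = 0.3456899623; N(-d2) = 0.5900356905; sqrt(T) = 1.2247448714
Term 1 = -9.2500 * 1.0000000000 * 0.3687131446 * 0.5100 / (2 * 1.2247448714) = -0.7101088154
Term 2 = 0.0410 * 9.3300 * 0.9403529457 * 0.5900356905 = 0.2122436336
Term 3 = 0 (no dividend yield, q = 0)
Theta = -0.7101088154 + (0.2122436336) + (0.0000000000) = -0.497865

Answer: Theta = -0.497865


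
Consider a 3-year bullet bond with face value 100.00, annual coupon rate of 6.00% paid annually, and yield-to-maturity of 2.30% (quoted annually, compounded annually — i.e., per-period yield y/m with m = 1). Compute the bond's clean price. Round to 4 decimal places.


Answer: Price = 110.6083

Derivation:
Coupon per period c = face * coupon_rate / m = 6.000000
Periods per year m = 1; per-period yield y/m = 0.023000
Number of cashflows N = 3
Cashflows (t years, CF_t, discount factor 1/(1+y/m)^(m*t), PV):
  t = 1.0000: CF_t = 6.000000, DF = 0.977517, PV = 5.865103
  t = 2.0000: CF_t = 6.000000, DF = 0.955540, PV = 5.733238
  t = 3.0000: CF_t = 106.000000, DF = 0.934056, PV = 99.009978
Price P = sum_t PV_t = 110.608319


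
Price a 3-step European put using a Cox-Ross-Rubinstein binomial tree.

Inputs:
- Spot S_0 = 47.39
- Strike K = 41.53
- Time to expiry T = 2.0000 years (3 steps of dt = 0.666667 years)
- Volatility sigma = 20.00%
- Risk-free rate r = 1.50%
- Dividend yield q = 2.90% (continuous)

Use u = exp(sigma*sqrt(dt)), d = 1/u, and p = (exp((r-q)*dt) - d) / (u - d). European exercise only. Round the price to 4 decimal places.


dt = T/N = 0.666667
u = exp(sigma*sqrt(dt)) = 1.177389; d = 1/u = 0.849337
p = (exp((r-q)*dt) - d) / (u - d) = 0.430947
Discount per step: exp(-r*dt) = 0.990050
Stock lattice S(k, i) with i counting down-moves:
  k=0: S(0,0) = 47.3900
  k=1: S(1,0) = 55.7965; S(1,1) = 40.2501
  k=2: S(2,0) = 65.6941; S(2,1) = 47.3900; S(2,2) = 34.1859
  k=3: S(3,0) = 77.3476; S(3,1) = 55.7965; S(3,2) = 40.2501; S(3,3) = 29.0353
Terminal payoffs V(N, i) = max(K - S_T, 0):
  V(3,0) = 0.000000; V(3,1) = 0.000000; V(3,2) = 1.279923; V(3,3) = 12.494672
Backward induction: V(k, i) = exp(-r*dt) * [p * V(k+1, i) + (1-p) * V(k+1, i+1)].
  V(2,0) = exp(-r*dt) * [p*0.000000 + (1-p)*0.000000] = 0.000000
  V(2,1) = exp(-r*dt) * [p*0.000000 + (1-p)*1.279923] = 0.721097
  V(2,2) = exp(-r*dt) * [p*1.279923 + (1-p)*12.494672] = 7.585472
  V(1,0) = exp(-r*dt) * [p*0.000000 + (1-p)*0.721097] = 0.406259
  V(1,1) = exp(-r*dt) * [p*0.721097 + (1-p)*7.585472] = 4.581246
  V(0,0) = exp(-r*dt) * [p*0.406259 + (1-p)*4.581246] = 2.754365

Answer: Price = V(0,0) = 2.7544


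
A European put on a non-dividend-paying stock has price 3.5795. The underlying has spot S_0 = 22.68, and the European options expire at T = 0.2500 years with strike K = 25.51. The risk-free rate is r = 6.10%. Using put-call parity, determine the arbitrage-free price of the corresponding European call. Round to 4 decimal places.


Put-call parity: C - P = S_0 * exp(-qT) - K * exp(-rT).
S_0 * exp(-qT) = 22.6800 * 1.00000000 = 22.68000000
K * exp(-rT) = 25.5100 * 0.98486569 = 25.12392381
C = P + S*exp(-qT) - K*exp(-rT)
C = 3.5795 + 22.68000000 - 25.12392381 = 1.1356

Answer: Call price = 1.1356


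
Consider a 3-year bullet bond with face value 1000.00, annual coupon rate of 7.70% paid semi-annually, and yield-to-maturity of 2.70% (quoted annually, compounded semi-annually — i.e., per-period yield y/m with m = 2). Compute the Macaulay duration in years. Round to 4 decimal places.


Answer: Macaulay duration = 2.7552 years

Derivation:
Coupon per period c = face * coupon_rate / m = 38.500000
Periods per year m = 2; per-period yield y/m = 0.013500
Number of cashflows N = 6
Cashflows (t years, CF_t, discount factor 1/(1+y/m)^(m*t), PV):
  t = 0.5000: CF_t = 38.500000, DF = 0.986680, PV = 37.987173
  t = 1.0000: CF_t = 38.500000, DF = 0.973537, PV = 37.481177
  t = 1.5000: CF_t = 38.500000, DF = 0.960569, PV = 36.981921
  t = 2.0000: CF_t = 38.500000, DF = 0.947774, PV = 36.489316
  t = 2.5000: CF_t = 38.500000, DF = 0.935150, PV = 36.003271
  t = 3.0000: CF_t = 1038.500000, DF = 0.922694, PV = 958.217245
Price P = sum_t PV_t = 1143.160104
Macaulay numerator sum_t t * PV_t:
  t * PV_t at t = 0.5000: 18.993587
  t * PV_t at t = 1.0000: 37.481177
  t * PV_t at t = 1.5000: 55.472882
  t * PV_t at t = 2.0000: 72.978631
  t * PV_t at t = 2.5000: 90.008179
  t * PV_t at t = 3.0000: 2874.651736
Macaulay duration D = (sum_t t * PV_t) / P = 3149.586191 / 1143.160104 = 2.755158


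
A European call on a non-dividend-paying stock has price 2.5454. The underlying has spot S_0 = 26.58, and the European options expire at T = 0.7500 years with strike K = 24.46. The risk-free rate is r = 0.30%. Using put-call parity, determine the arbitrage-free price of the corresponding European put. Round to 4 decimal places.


Put-call parity: C - P = S_0 * exp(-qT) - K * exp(-rT).
S_0 * exp(-qT) = 26.5800 * 1.00000000 = 26.58000000
K * exp(-rT) = 24.4600 * 0.99775253 = 24.40502687
P = C - S*exp(-qT) + K*exp(-rT)
P = 2.5454 - 26.58000000 + 24.40502687 = 0.3704

Answer: Put price = 0.3704


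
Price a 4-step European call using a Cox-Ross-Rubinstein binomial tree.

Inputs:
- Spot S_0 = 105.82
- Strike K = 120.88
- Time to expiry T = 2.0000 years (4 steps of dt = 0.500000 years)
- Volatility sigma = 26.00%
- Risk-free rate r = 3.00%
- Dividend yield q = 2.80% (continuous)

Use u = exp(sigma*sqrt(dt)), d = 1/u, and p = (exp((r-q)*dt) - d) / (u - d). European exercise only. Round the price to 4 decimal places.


Answer: Price = V(0,0) = 10.3359

Derivation:
dt = T/N = 0.500000
u = exp(sigma*sqrt(dt)) = 1.201833; d = 1/u = 0.832062
p = (exp((r-q)*dt) - d) / (u - d) = 0.456873
Discount per step: exp(-r*dt) = 0.985112
Stock lattice S(k, i) with i counting down-moves:
  k=0: S(0,0) = 105.8200
  k=1: S(1,0) = 127.1780; S(1,1) = 88.0489
  k=2: S(2,0) = 152.8466; S(2,1) = 105.8200; S(2,2) = 73.2621
  k=3: S(3,0) = 183.6961; S(3,1) = 127.1780; S(3,2) = 88.0489; S(3,3) = 60.9587
  k=4: S(4,0) = 220.7720; S(4,1) = 152.8466; S(4,2) = 105.8200; S(4,3) = 73.2621; S(4,4) = 50.7214
Terminal payoffs V(N, i) = max(S_T - K, 0):
  V(4,0) = 99.892021; V(4,1) = 31.966640; V(4,2) = 0.000000; V(4,3) = 0.000000; V(4,4) = 0.000000
Backward induction: V(k, i) = exp(-r*dt) * [p * V(k+1, i) + (1-p) * V(k+1, i+1)].
  V(3,0) = exp(-r*dt) * [p*99.892021 + (1-p)*31.966640] = 62.061954
  V(3,1) = exp(-r*dt) * [p*31.966640 + (1-p)*0.000000] = 14.387253
  V(3,2) = exp(-r*dt) * [p*0.000000 + (1-p)*0.000000] = 0.000000
  V(3,3) = exp(-r*dt) * [p*0.000000 + (1-p)*0.000000] = 0.000000
  V(2,0) = exp(-r*dt) * [p*62.061954 + (1-p)*14.387253] = 35.630049
  V(2,1) = exp(-r*dt) * [p*14.387253 + (1-p)*0.000000] = 6.475284
  V(2,2) = exp(-r*dt) * [p*0.000000 + (1-p)*0.000000] = 0.000000
  V(1,0) = exp(-r*dt) * [p*35.630049 + (1-p)*6.475284] = 19.500589
  V(1,1) = exp(-r*dt) * [p*6.475284 + (1-p)*0.000000] = 2.914336
  V(0,0) = exp(-r*dt) * [p*19.500589 + (1-p)*2.914336] = 10.335937


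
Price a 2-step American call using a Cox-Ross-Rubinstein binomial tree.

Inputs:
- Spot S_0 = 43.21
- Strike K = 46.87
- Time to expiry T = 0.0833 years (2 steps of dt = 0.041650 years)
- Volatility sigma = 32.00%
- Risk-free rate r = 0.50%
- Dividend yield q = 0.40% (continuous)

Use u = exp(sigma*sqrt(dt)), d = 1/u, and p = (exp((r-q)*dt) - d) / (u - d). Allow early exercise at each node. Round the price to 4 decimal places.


Answer: Price = V(0,0) = 0.5547

Derivation:
dt = T/N = 0.041650
u = exp(sigma*sqrt(dt)) = 1.067486; d = 1/u = 0.936780
p = (exp((r-q)*dt) - d) / (u - d) = 0.483998
Discount per step: exp(-r*dt) = 0.999792
Stock lattice S(k, i) with i counting down-moves:
  k=0: S(0,0) = 43.2100
  k=1: S(1,0) = 46.1261; S(1,1) = 40.4783
  k=2: S(2,0) = 49.2390; S(2,1) = 43.2100; S(2,2) = 37.9192
Terminal payoffs V(N, i) = max(S_T - K, 0):
  V(2,0) = 2.368965; V(2,1) = 0.000000; V(2,2) = 0.000000
Backward induction: V(k, i) = exp(-r*dt) * [p * V(k+1, i) + (1-p) * V(k+1, i+1)]; then take max(V_cont, immediate exercise) for American.
  V(1,0) = exp(-r*dt) * [p*2.368965 + (1-p)*0.000000] = 1.146335; exercise = 0.000000; V(1,0) = max -> 1.146335
  V(1,1) = exp(-r*dt) * [p*0.000000 + (1-p)*0.000000] = 0.000000; exercise = 0.000000; V(1,1) = max -> 0.000000
  V(0,0) = exp(-r*dt) * [p*1.146335 + (1-p)*0.000000] = 0.554708; exercise = 0.000000; V(0,0) = max -> 0.554708


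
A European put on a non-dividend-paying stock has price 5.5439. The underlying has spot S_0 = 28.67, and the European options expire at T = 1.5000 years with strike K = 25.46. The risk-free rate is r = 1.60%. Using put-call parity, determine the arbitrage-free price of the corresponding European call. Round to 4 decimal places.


Put-call parity: C - P = S_0 * exp(-qT) - K * exp(-rT).
S_0 * exp(-qT) = 28.6700 * 1.00000000 = 28.67000000
K * exp(-rT) = 25.4600 * 0.97628571 = 24.85623417
C = P + S*exp(-qT) - K*exp(-rT)
C = 5.5439 + 28.67000000 - 24.85623417 = 9.3577

Answer: Call price = 9.3577


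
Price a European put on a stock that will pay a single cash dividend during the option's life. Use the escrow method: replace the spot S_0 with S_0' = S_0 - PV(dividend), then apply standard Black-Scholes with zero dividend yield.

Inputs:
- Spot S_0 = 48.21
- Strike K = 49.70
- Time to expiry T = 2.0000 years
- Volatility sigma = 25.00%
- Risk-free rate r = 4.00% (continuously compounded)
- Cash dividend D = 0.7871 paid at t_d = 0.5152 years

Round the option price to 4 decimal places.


PV(D) = D * exp(-r * t_d) = 0.7871 * 0.97960289 = 0.77104544
S_0' = S_0 - PV(D) = 48.2100 - 0.77104544 = 47.43895456
d1 = (ln(S_0'/K) + (r + sigma^2/2)*T) / (sigma*sqrt(T)) = 0.27135586
d2 = d1 - sigma*sqrt(T) = -0.08219753
exp(-rT) = 0.92311635
N(-d1) = 0.39305867; N(-d2) = 0.53275518
P = K * exp(-rT) * N(-d2) - S_0' * N(-d1) = 49.7000 * 0.92311635 * 0.53275518 - 47.43895456 * 0.39305867 = 5.7959

Answer: Price = 5.7959


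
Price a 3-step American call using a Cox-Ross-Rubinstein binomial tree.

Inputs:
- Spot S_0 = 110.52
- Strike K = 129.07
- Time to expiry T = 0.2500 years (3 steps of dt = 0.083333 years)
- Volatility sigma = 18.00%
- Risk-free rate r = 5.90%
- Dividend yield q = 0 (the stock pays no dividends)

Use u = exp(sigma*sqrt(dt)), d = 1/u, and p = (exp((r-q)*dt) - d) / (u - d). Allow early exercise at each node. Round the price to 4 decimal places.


dt = T/N = 0.083333
u = exp(sigma*sqrt(dt)) = 1.053335; d = 1/u = 0.949365
p = (exp((r-q)*dt) - d) / (u - d) = 0.534418
Discount per step: exp(-r*dt) = 0.995095
Stock lattice S(k, i) with i counting down-moves:
  k=0: S(0,0) = 110.5200
  k=1: S(1,0) = 116.4146; S(1,1) = 104.9239
  k=2: S(2,0) = 122.6236; S(2,1) = 110.5200; S(2,2) = 99.6111
  k=3: S(3,0) = 129.1638; S(3,1) = 116.4146; S(3,2) = 104.9239; S(3,3) = 94.5673
Terminal payoffs V(N, i) = max(S_T - K, 0):
  V(3,0) = 0.093762; V(3,1) = 0.000000; V(3,2) = 0.000000; V(3,3) = 0.000000
Backward induction: V(k, i) = exp(-r*dt) * [p * V(k+1, i) + (1-p) * V(k+1, i+1)]; then take max(V_cont, immediate exercise) for American.
  V(2,0) = exp(-r*dt) * [p*0.093762 + (1-p)*0.000000] = 0.049862; exercise = 0.000000; V(2,0) = max -> 0.049862
  V(2,1) = exp(-r*dt) * [p*0.000000 + (1-p)*0.000000] = 0.000000; exercise = 0.000000; V(2,1) = max -> 0.000000
  V(2,2) = exp(-r*dt) * [p*0.000000 + (1-p)*0.000000] = 0.000000; exercise = 0.000000; V(2,2) = max -> 0.000000
  V(1,0) = exp(-r*dt) * [p*0.049862 + (1-p)*0.000000] = 0.026517; exercise = 0.000000; V(1,0) = max -> 0.026517
  V(1,1) = exp(-r*dt) * [p*0.000000 + (1-p)*0.000000] = 0.000000; exercise = 0.000000; V(1,1) = max -> 0.000000
  V(0,0) = exp(-r*dt) * [p*0.026517 + (1-p)*0.000000] = 0.014102; exercise = 0.000000; V(0,0) = max -> 0.014102

Answer: Price = V(0,0) = 0.0141


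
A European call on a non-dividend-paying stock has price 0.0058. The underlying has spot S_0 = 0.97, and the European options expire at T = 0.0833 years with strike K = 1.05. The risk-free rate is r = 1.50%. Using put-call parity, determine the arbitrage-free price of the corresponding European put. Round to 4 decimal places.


Put-call parity: C - P = S_0 * exp(-qT) - K * exp(-rT).
S_0 * exp(-qT) = 0.9700 * 1.00000000 = 0.97000000
K * exp(-rT) = 1.0500 * 0.99875128 = 1.04868884
P = C - S*exp(-qT) + K*exp(-rT)
P = 0.0058 - 0.97000000 + 1.04868884 = 0.0845

Answer: Put price = 0.0845


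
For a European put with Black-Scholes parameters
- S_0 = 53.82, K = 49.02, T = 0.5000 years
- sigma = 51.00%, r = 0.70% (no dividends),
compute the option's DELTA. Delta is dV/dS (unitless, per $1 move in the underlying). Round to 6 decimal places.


d1 = 0.4490593010; d2 = 0.0884348426
phi(d1) = 0.3606794515; exp(-qT) = 1.0000000000; exp(-rT) = 0.9965061179
N(-d1) = 0.3266944394
Delta = -exp(-qT) * N(-d1) = -1.0000000000 * 0.3266944394 = -0.326694

Answer: Delta = -0.326694


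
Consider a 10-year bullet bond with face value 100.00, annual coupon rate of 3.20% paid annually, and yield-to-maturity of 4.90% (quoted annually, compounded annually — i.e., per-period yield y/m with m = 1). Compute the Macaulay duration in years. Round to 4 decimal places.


Answer: Macaulay duration = 8.6004 years

Derivation:
Coupon per period c = face * coupon_rate / m = 3.200000
Periods per year m = 1; per-period yield y/m = 0.049000
Number of cashflows N = 10
Cashflows (t years, CF_t, discount factor 1/(1+y/m)^(m*t), PV):
  t = 1.0000: CF_t = 3.200000, DF = 0.953289, PV = 3.050524
  t = 2.0000: CF_t = 3.200000, DF = 0.908760, PV = 2.908031
  t = 3.0000: CF_t = 3.200000, DF = 0.866310, PV = 2.772193
  t = 4.0000: CF_t = 3.200000, DF = 0.825844, PV = 2.642701
  t = 5.0000: CF_t = 3.200000, DF = 0.787268, PV = 2.519257
  t = 6.0000: CF_t = 3.200000, DF = 0.750494, PV = 2.401580
  t = 7.0000: CF_t = 3.200000, DF = 0.715437, PV = 2.289399
  t = 8.0000: CF_t = 3.200000, DF = 0.682018, PV = 2.182459
  t = 9.0000: CF_t = 3.200000, DF = 0.650161, PV = 2.080514
  t = 10.0000: CF_t = 103.200000, DF = 0.619791, PV = 63.962409
Price P = sum_t PV_t = 86.809068
Macaulay numerator sum_t t * PV_t:
  t * PV_t at t = 1.0000: 3.050524
  t * PV_t at t = 2.0000: 5.816062
  t * PV_t at t = 3.0000: 8.316580
  t * PV_t at t = 4.0000: 10.570804
  t * PV_t at t = 5.0000: 12.596287
  t * PV_t at t = 6.0000: 14.409480
  t * PV_t at t = 7.0000: 16.025796
  t * PV_t at t = 8.0000: 17.459671
  t * PV_t at t = 9.0000: 18.724624
  t * PV_t at t = 10.0000: 639.624095
Macaulay duration D = (sum_t t * PV_t) / P = 746.593921 / 86.809068 = 8.600414


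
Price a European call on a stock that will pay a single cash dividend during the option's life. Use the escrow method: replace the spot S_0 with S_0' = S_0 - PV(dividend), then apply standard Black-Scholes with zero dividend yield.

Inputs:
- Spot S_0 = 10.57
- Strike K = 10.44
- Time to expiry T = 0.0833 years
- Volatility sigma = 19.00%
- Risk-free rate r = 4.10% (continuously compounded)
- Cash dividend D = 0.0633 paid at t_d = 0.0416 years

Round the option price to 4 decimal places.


PV(D) = D * exp(-r * t_d) = 0.0633 * 0.99829585 = 0.06319213
S_0' = S_0 - PV(D) = 10.5700 - 0.06319213 = 10.50680787
d1 = (ln(S_0'/K) + (r + sigma^2/2)*T) / (sigma*sqrt(T)) = 0.20602213
d2 = d1 - sigma*sqrt(T) = 0.15118483
exp(-rT) = 0.99659053
N(d1) = 0.58161319; N(d2) = 0.56008504
C = S_0' * N(d1) - K * exp(-rT) * N(d2) = 10.50680787 * 0.58161319 - 10.4400 * 0.99659053 * 0.56008504 = 0.2835

Answer: Price = 0.2835


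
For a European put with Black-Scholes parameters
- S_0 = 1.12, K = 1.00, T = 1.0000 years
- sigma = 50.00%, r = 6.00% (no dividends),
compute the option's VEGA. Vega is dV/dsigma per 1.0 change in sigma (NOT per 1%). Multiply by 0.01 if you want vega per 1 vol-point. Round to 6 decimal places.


d1 = 0.5966573706; d2 = 0.0966573706
phi(d1) = 0.3338917160; exp(-qT) = 1.0000000000; exp(-rT) = 0.9417645336
Vega = S * exp(-qT) * phi(d1) * sqrt(T) = 1.1200 * 1.0000000000 * 0.3338917160 * 1.0000000000 = 0.373959

Answer: Vega = 0.373959


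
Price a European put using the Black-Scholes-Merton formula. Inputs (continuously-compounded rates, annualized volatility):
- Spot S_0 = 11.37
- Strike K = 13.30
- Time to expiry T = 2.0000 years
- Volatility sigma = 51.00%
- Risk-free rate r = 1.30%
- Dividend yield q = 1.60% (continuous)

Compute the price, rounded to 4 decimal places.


d1 = (ln(S/K) + (r - q + 0.5*sigma^2) * T) / (sigma * sqrt(T)) = 0.13492467
d2 = d1 - sigma * sqrt(T) = -0.58632425
exp(-rT) = 0.97433509; exp(-qT) = 0.96850658
P = K * exp(-rT) * N(-d2) - S_0 * exp(-qT) * N(-d1)
N(-d1) = 0.44633572; N(-d2) = 0.72117118
P = 13.3000 * 0.97433509 * 0.72117118 - 11.3700 * 0.96850658 * 0.44633572 = 4.4304

Answer: Price = 4.4304


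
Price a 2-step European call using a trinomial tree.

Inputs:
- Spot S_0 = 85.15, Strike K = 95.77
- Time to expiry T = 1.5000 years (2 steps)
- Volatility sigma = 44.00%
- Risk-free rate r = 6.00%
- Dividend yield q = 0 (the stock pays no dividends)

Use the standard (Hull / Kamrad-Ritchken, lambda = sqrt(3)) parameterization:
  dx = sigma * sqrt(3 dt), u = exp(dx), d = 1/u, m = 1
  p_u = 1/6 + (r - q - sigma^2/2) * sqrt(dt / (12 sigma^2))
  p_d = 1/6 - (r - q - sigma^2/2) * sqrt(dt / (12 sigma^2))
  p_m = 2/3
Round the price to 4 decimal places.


dt = T/N = 0.750000; dx = sigma*sqrt(3*dt) = 0.660000
u = exp(dx) = 1.934792; d = 1/u = 0.516851
p_u = 0.145758, p_m = 0.666667, p_d = 0.187576
Discount per step: exp(-r*dt) = 0.955997
Stock lattice S(k, j) with j the centered position index:
  k=0: S(0,+0) = 85.1500
  k=1: S(1,-1) = 44.0099; S(1,+0) = 85.1500; S(1,+1) = 164.7476
  k=2: S(2,-2) = 22.7466; S(2,-1) = 44.0099; S(2,+0) = 85.1500; S(2,+1) = 164.7476; S(2,+2) = 318.7523
Terminal payoffs V(N, j) = max(S_T - K, 0):
  V(2,-2) = 0.000000; V(2,-1) = 0.000000; V(2,+0) = 0.000000; V(2,+1) = 68.977567; V(2,+2) = 222.982330
Backward induction: V(k, j) = exp(-r*dt) * [p_u * V(k+1, j+1) + p_m * V(k+1, j) + p_d * V(k+1, j-1)]
  V(1,-1) = exp(-r*dt) * [p_u*0.000000 + p_m*0.000000 + p_d*0.000000] = 0.000000
  V(1,+0) = exp(-r*dt) * [p_u*68.977567 + p_m*0.000000 + p_d*0.000000] = 9.611602
  V(1,+1) = exp(-r*dt) * [p_u*222.982330 + p_m*68.977567 + p_d*0.000000] = 75.032809
  V(0,+0) = exp(-r*dt) * [p_u*75.032809 + p_m*9.611602 + p_d*0.000000] = 16.581140

Answer: Price = V(0,0) = 16.5811


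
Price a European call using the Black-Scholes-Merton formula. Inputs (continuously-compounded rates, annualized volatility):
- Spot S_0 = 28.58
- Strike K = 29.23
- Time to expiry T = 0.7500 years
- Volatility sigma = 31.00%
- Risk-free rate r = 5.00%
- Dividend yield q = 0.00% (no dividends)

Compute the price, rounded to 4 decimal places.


d1 = (ln(S/K) + (r - q + 0.5*sigma^2) * T) / (sigma * sqrt(T)) = 0.19014973
d2 = d1 - sigma * sqrt(T) = -0.07831815
exp(-rT) = 0.96319442; exp(-qT) = 1.00000000
C = S_0 * exp(-qT) * N(d1) - K * exp(-rT) * N(d2)
N(d1) = 0.57540410; N(d2) = 0.46878749
C = 28.5800 * 1.00000000 * 0.57540410 - 29.2300 * 0.96319442 * 0.46878749 = 3.2467

Answer: Price = 3.2467


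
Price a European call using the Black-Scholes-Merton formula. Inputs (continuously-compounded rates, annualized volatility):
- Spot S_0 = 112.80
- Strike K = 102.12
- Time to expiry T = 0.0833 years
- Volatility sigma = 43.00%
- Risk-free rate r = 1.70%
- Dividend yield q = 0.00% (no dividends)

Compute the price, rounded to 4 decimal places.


Answer: Price = 12.3867

Derivation:
d1 = (ln(S/K) + (r - q + 0.5*sigma^2) * T) / (sigma * sqrt(T)) = 0.87494067
d2 = d1 - sigma * sqrt(T) = 0.75083519
exp(-rT) = 0.99858490; exp(-qT) = 1.00000000
C = S_0 * exp(-qT) * N(d1) - K * exp(-rT) * N(d2)
N(d1) = 0.80919691; N(d2) = 0.77362408
C = 112.8000 * 1.00000000 * 0.80919691 - 102.1200 * 0.99858490 * 0.77362408 = 12.3867


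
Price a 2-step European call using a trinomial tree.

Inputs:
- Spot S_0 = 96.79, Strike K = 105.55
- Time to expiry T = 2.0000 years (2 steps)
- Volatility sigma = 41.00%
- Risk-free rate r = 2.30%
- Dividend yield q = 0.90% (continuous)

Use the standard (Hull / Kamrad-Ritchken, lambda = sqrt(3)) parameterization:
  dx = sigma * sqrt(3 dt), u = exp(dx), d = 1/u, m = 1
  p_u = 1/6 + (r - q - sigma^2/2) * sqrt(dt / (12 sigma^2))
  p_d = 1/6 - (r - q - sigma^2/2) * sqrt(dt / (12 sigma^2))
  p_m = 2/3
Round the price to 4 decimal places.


dt = T/N = 1.000000; dx = sigma*sqrt(3*dt) = 0.710141
u = exp(dx) = 2.034278; d = 1/u = 0.491575
p_u = 0.117345, p_m = 0.666667, p_d = 0.215988
Discount per step: exp(-r*dt) = 0.977262
Stock lattice S(k, j) with j the centered position index:
  k=0: S(0,+0) = 96.7900
  k=1: S(1,-1) = 47.5795; S(1,+0) = 96.7900; S(1,+1) = 196.8977
  k=2: S(2,-2) = 23.3889; S(2,-1) = 47.5795; S(2,+0) = 96.7900; S(2,+1) = 196.8977; S(2,+2) = 400.5447
Terminal payoffs V(N, j) = max(S_T - K, 0):
  V(2,-2) = 0.000000; V(2,-1) = 0.000000; V(2,+0) = 0.000000; V(2,+1) = 91.347741; V(2,+2) = 294.994690
Backward induction: V(k, j) = exp(-r*dt) * [p_u * V(k+1, j+1) + p_m * V(k+1, j) + p_d * V(k+1, j-1)]
  V(1,-1) = exp(-r*dt) * [p_u*0.000000 + p_m*0.000000 + p_d*0.000000] = 0.000000
  V(1,+0) = exp(-r*dt) * [p_u*91.347741 + p_m*0.000000 + p_d*0.000000] = 10.475514
  V(1,+1) = exp(-r*dt) * [p_u*294.994690 + p_m*91.347741 + p_d*0.000000] = 93.343014
  V(0,+0) = exp(-r*dt) * [p_u*93.343014 + p_m*10.475514 + p_d*0.000000] = 17.529211

Answer: Price = V(0,0) = 17.5292


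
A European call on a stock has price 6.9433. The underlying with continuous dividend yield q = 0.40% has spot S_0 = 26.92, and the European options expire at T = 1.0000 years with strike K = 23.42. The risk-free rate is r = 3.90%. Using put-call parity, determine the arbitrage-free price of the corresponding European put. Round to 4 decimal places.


Put-call parity: C - P = S_0 * exp(-qT) - K * exp(-rT).
S_0 * exp(-qT) = 26.9200 * 0.99600799 = 26.81253507
K * exp(-rT) = 23.4200 * 0.96175071 = 22.52420161
P = C - S*exp(-qT) + K*exp(-rT)
P = 6.9433 - 26.81253507 + 22.52420161 = 2.6550

Answer: Put price = 2.6550


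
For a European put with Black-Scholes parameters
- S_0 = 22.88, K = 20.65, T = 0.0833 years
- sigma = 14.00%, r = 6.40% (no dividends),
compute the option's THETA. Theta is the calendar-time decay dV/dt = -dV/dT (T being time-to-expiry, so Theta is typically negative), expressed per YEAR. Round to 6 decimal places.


d1 = 2.6900513929; d2 = 2.6496449577
phi(d1) = 0.0107041177; exp(-qT) = 1.0000000000; exp(-rT) = 0.9946829856
Theta = -S*exp(-qT)*phi(d1)*sigma/(2*sqrt(T)) + r*K*exp(-rT)*N(-d2) - q*S*exp(-qT)*N(-d1)
N(-d1) = 0.0035720508; N(-d2) = 0.0040288199; sqrt(T) = 0.2886173938
Term 1 = -22.8800 * 1.0000000000 * 0.0107041177 * 0.1400 / (2 * 0.2886173938) = -0.0593994516
Term 2 = 0.0640 * 20.6500 * 0.9946829856 * 0.0040288199 = 0.0052961780
Term 3 = 0 (no dividend yield, q = 0)
Theta = -0.0593994516 + (0.0052961780) + (0.0000000000) = -0.054103

Answer: Theta = -0.054103


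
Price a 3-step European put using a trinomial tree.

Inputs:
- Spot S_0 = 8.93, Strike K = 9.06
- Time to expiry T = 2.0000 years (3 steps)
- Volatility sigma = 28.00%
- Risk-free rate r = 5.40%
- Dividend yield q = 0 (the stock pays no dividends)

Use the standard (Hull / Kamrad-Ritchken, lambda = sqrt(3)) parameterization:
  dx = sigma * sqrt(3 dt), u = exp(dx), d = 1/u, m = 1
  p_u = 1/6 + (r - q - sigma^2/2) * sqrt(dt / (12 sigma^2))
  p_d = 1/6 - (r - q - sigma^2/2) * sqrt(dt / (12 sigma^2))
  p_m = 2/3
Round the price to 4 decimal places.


dt = T/N = 0.666667; dx = sigma*sqrt(3*dt) = 0.395980
u = exp(dx) = 1.485839; d = 1/u = 0.673020
p_u = 0.179125, p_m = 0.666667, p_d = 0.154208
Discount per step: exp(-r*dt) = 0.964640
Stock lattice S(k, j) with j the centered position index:
  k=0: S(0,+0) = 8.9300
  k=1: S(1,-1) = 6.0101; S(1,+0) = 8.9300; S(1,+1) = 13.2685
  k=2: S(2,-2) = 4.0449; S(2,-1) = 6.0101; S(2,+0) = 8.9300; S(2,+1) = 13.2685; S(2,+2) = 19.7149
  k=3: S(3,-3) = 2.7223; S(3,-2) = 4.0449; S(3,-1) = 6.0101; S(3,+0) = 8.9300; S(3,+1) = 13.2685; S(3,+2) = 19.7149; S(3,+3) = 29.2932
Terminal payoffs V(N, j) = max(K - S_T, 0):
  V(3,-3) = 6.337700; V(3,-2) = 5.015100; V(3,-1) = 3.049929; V(3,+0) = 0.130000; V(3,+1) = 0.000000; V(3,+2) = 0.000000; V(3,+3) = 0.000000
Backward induction: V(k, j) = exp(-r*dt) * [p_u * V(k+1, j+1) + p_m * V(k+1, j) + p_d * V(k+1, j-1)]
  V(2,-2) = exp(-r*dt) * [p_u*3.049929 + p_m*5.015100 + p_d*6.337700] = 4.694947
  V(2,-1) = exp(-r*dt) * [p_u*0.130000 + p_m*3.049929 + p_d*5.015100] = 2.729875
  V(2,+0) = exp(-r*dt) * [p_u*0.000000 + p_m*0.130000 + p_d*3.049929] = 0.537295
  V(2,+1) = exp(-r*dt) * [p_u*0.000000 + p_m*0.000000 + p_d*0.130000] = 0.019338
  V(2,+2) = exp(-r*dt) * [p_u*0.000000 + p_m*0.000000 + p_d*0.000000] = 0.000000
  V(1,-1) = exp(-r*dt) * [p_u*0.537295 + p_m*2.729875 + p_d*4.694947] = 2.546804
  V(1,+0) = exp(-r*dt) * [p_u*0.019338 + p_m*0.537295 + p_d*2.729875] = 0.754956
  V(1,+1) = exp(-r*dt) * [p_u*0.000000 + p_m*0.019338 + p_d*0.537295] = 0.092362
  V(0,+0) = exp(-r*dt) * [p_u*0.092362 + p_m*0.754956 + p_d*2.546804] = 0.880318

Answer: Price = V(0,0) = 0.8803


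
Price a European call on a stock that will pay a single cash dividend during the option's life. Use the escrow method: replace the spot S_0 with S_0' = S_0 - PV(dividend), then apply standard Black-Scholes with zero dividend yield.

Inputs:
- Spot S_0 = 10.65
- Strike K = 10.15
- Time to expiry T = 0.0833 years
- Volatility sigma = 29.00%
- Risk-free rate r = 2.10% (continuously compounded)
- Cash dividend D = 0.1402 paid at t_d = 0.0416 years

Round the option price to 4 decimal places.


Answer: Price = 0.5658

Derivation:
PV(D) = D * exp(-r * t_d) = 0.1402 * 0.99912678 = 0.14007757
S_0' = S_0 - PV(D) = 10.6500 - 0.14007757 = 10.50992243
d1 = (ln(S_0'/K) + (r + sigma^2/2)*T) / (sigma*sqrt(T)) = 0.47907552
d2 = d1 - sigma*sqrt(T) = 0.39537648
exp(-rT) = 0.99825223
N(d1) = 0.68405755; N(d2) = 0.65371747
C = S_0' * N(d1) - K * exp(-rT) * N(d2) = 10.50992243 * 0.68405755 - 10.1500 * 0.99825223 * 0.65371747 = 0.5658


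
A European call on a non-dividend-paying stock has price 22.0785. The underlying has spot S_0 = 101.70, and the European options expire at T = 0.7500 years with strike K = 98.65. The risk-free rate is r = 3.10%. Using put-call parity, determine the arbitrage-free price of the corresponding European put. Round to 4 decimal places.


Put-call parity: C - P = S_0 * exp(-qT) - K * exp(-rT).
S_0 * exp(-qT) = 101.7000 * 1.00000000 = 101.70000000
K * exp(-rT) = 98.6500 * 0.97701820 = 96.38284530
P = C - S*exp(-qT) + K*exp(-rT)
P = 22.0785 - 101.70000000 + 96.38284530 = 16.7613

Answer: Put price = 16.7613


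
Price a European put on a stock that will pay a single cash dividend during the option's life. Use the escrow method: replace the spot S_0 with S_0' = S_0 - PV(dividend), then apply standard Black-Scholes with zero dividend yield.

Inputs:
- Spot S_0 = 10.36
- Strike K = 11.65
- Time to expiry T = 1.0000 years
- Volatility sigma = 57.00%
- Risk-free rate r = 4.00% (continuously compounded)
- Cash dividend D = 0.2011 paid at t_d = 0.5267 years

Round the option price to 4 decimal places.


PV(D) = D * exp(-r * t_d) = 0.2011 * 0.97915238 = 0.19690754
S_0' = S_0 - PV(D) = 10.3600 - 0.19690754 = 10.16309246
d1 = (ln(S_0'/K) + (r + sigma^2/2)*T) / (sigma*sqrt(T)) = 0.11562560
d2 = d1 - sigma*sqrt(T) = -0.45437440
exp(-rT) = 0.96078944
N(-d1) = 0.45397464; N(-d2) = 0.67522031
P = K * exp(-rT) * N(-d2) - S_0' * N(-d1) = 11.6500 * 0.96078944 * 0.67522031 - 10.16309246 * 0.45397464 = 2.9441

Answer: Price = 2.9441
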